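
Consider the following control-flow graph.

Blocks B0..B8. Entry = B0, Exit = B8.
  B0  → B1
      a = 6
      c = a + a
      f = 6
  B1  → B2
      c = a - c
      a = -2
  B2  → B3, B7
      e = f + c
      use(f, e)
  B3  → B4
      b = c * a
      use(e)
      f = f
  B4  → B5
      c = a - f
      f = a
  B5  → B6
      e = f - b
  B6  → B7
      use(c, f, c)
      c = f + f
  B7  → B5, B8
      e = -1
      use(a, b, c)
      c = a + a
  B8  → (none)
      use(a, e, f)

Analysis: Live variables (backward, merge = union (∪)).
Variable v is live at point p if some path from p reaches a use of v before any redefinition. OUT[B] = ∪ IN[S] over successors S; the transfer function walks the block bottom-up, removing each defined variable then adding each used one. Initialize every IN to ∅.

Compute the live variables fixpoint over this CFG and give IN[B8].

Answer: {a, e, f}

Working:
Per-block solution:
  B0:  IN={b}  OUT={a, b, c, f}
  B1:  IN={a, b, c, f}  OUT={a, b, c, f}
  B2:  IN={a, b, c, f}  OUT={a, b, c, e, f}
  B3:  IN={a, c, e, f}  OUT={a, b, f}
  B4:  IN={a, b, f}  OUT={a, b, c, f}
  B5:  IN={a, b, c, f}  OUT={a, b, c, f}
  B6:  IN={a, b, c, f}  OUT={a, b, c, f}
  B7:  IN={a, b, c, f}  OUT={a, b, c, e, f}
  B8:  IN={a, e, f}  OUT={}

B8 is the boundary node: OUT[B8] = {}
Applying B8's transfer function to that OUT value gives IN[B8] (row B8 above).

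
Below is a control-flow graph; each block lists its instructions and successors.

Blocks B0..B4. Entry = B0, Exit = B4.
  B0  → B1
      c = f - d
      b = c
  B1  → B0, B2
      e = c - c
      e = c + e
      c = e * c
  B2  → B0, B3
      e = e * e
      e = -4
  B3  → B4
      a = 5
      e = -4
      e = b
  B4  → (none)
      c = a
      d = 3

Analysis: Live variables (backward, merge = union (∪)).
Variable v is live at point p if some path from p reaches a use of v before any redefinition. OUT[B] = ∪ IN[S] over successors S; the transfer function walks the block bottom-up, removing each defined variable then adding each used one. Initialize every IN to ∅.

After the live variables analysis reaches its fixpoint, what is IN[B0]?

Converged values:
  B0:   IN={d, f}   OUT={b, c, d, f}
  B1:   IN={b, c, d, f}   OUT={b, d, e, f}
  B2:   IN={b, d, e, f}   OUT={b, d, f}
  B3:   IN={b}   OUT={a}
  B4:   IN={a}   OUT={}

Merge at B0: OUT[B0] = IN[B1] = {b, c, d, f}
Applying B0's transfer function to that OUT value gives IN[B0] (row B0 above).

Answer: {d, f}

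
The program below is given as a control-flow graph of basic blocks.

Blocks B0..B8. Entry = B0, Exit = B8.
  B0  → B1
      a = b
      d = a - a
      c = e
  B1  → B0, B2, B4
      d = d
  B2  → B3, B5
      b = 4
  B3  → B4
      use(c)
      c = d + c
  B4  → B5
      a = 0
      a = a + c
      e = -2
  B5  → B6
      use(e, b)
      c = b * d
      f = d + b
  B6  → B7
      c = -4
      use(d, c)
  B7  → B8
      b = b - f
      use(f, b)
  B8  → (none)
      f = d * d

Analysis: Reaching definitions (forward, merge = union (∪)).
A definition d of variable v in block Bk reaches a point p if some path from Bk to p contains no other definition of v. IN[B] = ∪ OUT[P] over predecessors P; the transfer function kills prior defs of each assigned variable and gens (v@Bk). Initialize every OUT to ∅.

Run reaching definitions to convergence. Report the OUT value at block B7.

Answer: {a@B0, a@B4, b@B7, c@B6, d@B1, e@B4, f@B5}

Working:
Fixpoint table:
  B0:   IN={a@B0, c@B0, d@B1}   OUT={a@B0, c@B0, d@B0}
  B1:   IN={a@B0, c@B0, d@B0}   OUT={a@B0, c@B0, d@B1}
  B2:   IN={a@B0, c@B0, d@B1}   OUT={a@B0, b@B2, c@B0, d@B1}
  B3:   IN={a@B0, b@B2, c@B0, d@B1}   OUT={a@B0, b@B2, c@B3, d@B1}
  B4:   IN={a@B0, b@B2, c@B0, c@B3, d@B1}   OUT={a@B4, b@B2, c@B0, c@B3, d@B1, e@B4}
  B5:   IN={a@B0, a@B4, b@B2, c@B0, c@B3, d@B1, e@B4}   OUT={a@B0, a@B4, b@B2, c@B5, d@B1, e@B4, f@B5}
  B6:   IN={a@B0, a@B4, b@B2, c@B5, d@B1, e@B4, f@B5}   OUT={a@B0, a@B4, b@B2, c@B6, d@B1, e@B4, f@B5}
  B7:   IN={a@B0, a@B4, b@B2, c@B6, d@B1, e@B4, f@B5}   OUT={a@B0, a@B4, b@B7, c@B6, d@B1, e@B4, f@B5}
  B8:   IN={a@B0, a@B4, b@B7, c@B6, d@B1, e@B4, f@B5}   OUT={a@B0, a@B4, b@B7, c@B6, d@B1, e@B4, f@B8}

Merge at B7: IN[B7] = OUT[B6] = {a@B0, a@B4, b@B2, c@B6, d@B1, e@B4, f@B5}
Applying B7's transfer function to that IN value gives OUT[B7] (row B7 above).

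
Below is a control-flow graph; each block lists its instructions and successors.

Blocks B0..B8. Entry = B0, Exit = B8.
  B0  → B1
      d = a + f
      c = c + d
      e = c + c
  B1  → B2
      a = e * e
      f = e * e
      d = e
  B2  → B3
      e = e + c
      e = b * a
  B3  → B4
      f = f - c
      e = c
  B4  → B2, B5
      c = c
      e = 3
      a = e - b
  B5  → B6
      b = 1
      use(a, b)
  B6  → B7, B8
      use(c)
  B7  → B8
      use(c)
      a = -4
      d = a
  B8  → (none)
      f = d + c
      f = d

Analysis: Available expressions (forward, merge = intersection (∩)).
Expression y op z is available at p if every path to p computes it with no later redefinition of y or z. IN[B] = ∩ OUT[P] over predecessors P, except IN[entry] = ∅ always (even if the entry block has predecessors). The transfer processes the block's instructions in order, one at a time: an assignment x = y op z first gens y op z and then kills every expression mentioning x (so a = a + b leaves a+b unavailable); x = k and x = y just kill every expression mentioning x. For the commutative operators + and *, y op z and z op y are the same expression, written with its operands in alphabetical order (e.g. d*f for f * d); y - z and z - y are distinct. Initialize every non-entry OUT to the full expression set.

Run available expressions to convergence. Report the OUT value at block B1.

Answer: {c+c, e*e}

Trace:
Converged values:
  B0:  IN={}  OUT={a+f, c+c}
  B1:  IN={a+f, c+c}  OUT={c+c, e*e}
  B2:  IN={}  OUT={a*b}
  B3:  IN={a*b}  OUT={a*b}
  B4:  IN={a*b}  OUT={e-b}
  B5:  IN={e-b}  OUT={}
  B6:  IN={}  OUT={}
  B7:  IN={}  OUT={}
  B8:  IN={}  OUT={c+d}

Merge at B1: IN[B1] = OUT[B0] = {a+f, c+c}
Applying B1's transfer function to that IN value gives OUT[B1] (row B1 above).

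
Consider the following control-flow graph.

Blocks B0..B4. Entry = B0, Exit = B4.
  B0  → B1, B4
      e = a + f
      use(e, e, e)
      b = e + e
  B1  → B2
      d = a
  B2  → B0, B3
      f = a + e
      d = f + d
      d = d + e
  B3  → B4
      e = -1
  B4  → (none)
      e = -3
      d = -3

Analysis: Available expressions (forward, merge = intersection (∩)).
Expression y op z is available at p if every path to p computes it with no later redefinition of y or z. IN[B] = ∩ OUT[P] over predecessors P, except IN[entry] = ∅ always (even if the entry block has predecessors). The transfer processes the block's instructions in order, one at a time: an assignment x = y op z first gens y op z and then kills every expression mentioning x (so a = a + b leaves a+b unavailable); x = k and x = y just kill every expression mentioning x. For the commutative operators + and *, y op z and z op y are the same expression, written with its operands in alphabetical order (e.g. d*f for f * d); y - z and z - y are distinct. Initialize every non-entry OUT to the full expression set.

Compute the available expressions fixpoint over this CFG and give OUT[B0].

Answer: {a+f, e+e}

Derivation:
Converged values:
  B0: | IN={} | OUT={a+f, e+e}
  B1: | IN={a+f, e+e} | OUT={a+f, e+e}
  B2: | IN={a+f, e+e} | OUT={a+e, e+e}
  B3: | IN={a+e, e+e} | OUT={}
  B4: | IN={} | OUT={}

Merge at B0 (entry node, so the boundary value {} is joined with the incoming edge(s)): IN[B0] = {} ∩ OUT[B2] = {}
Applying B0's transfer function to that IN value gives OUT[B0] (row B0 above).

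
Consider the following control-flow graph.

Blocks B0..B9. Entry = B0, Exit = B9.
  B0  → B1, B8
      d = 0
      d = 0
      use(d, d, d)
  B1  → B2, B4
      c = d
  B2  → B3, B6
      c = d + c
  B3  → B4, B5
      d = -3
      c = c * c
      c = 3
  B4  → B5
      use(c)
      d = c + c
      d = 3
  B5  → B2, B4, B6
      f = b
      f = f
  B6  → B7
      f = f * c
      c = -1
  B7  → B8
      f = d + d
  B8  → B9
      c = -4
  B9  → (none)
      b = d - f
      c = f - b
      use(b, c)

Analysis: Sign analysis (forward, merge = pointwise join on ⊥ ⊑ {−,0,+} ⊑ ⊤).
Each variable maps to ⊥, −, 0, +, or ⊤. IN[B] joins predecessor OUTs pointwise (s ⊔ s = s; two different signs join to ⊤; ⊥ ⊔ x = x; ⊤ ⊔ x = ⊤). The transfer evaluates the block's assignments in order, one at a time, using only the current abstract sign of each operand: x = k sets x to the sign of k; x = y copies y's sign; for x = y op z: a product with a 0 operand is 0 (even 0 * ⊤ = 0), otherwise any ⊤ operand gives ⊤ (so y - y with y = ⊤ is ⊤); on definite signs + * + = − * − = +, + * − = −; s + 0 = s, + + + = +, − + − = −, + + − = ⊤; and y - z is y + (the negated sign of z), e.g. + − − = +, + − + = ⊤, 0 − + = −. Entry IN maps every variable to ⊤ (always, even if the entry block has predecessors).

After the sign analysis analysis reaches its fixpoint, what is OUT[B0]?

Converged values:
  B0:   IN=(all ⊤)   OUT={d:0; rest ⊤}
  B1:   IN={d:0; rest ⊤}   OUT={c:0, d:0; rest ⊤}
  B2:   IN=(all ⊤)   OUT=(all ⊤)
  B3:   IN=(all ⊤)   OUT={c:+, d:-; rest ⊤}
  B4:   IN=(all ⊤)   OUT={d:+; rest ⊤}
  B5:   IN=(all ⊤)   OUT=(all ⊤)
  B6:   IN=(all ⊤)   OUT={c:-; rest ⊤}
  B7:   IN={c:-; rest ⊤}   OUT={c:-; rest ⊤}
  B8:   IN=(all ⊤)   OUT={c:-; rest ⊤}
  B9:   IN={c:-; rest ⊤}   OUT=(all ⊤)

B0 is the boundary node: IN[B0] = {a: ⊤, b: ⊤, c: ⊤, d: ⊤, e: ⊤, f: ⊤}
Applying B0's transfer function to that IN value gives OUT[B0] (row B0 above).

Answer: {a: ⊤, b: ⊤, c: ⊤, d: 0, e: ⊤, f: ⊤}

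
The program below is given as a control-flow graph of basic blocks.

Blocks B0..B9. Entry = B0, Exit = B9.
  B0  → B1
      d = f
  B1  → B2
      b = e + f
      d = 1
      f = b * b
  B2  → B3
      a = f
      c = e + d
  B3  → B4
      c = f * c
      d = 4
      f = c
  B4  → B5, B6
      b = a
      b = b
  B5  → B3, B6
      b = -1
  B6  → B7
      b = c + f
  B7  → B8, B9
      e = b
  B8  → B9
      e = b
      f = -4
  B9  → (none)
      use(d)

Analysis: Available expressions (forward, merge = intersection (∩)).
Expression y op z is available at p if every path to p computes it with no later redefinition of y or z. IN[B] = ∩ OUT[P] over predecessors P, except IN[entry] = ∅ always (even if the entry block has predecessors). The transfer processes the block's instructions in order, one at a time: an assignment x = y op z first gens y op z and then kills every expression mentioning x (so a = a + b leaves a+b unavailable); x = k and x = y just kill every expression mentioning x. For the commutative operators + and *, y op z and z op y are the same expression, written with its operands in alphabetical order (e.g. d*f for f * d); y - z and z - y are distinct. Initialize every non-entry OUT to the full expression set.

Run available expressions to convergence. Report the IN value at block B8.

Answer: {c+f}

Derivation:
Fixpoint table:
  B0:   IN={}   OUT={}
  B1:   IN={}   OUT={b*b}
  B2:   IN={b*b}   OUT={b*b, d+e}
  B3:   IN={}   OUT={}
  B4:   IN={}   OUT={}
  B5:   IN={}   OUT={}
  B6:   IN={}   OUT={c+f}
  B7:   IN={c+f}   OUT={c+f}
  B8:   IN={c+f}   OUT={}
  B9:   IN={}   OUT={}

Merge at B8: IN[B8] = OUT[B7] = {c+f}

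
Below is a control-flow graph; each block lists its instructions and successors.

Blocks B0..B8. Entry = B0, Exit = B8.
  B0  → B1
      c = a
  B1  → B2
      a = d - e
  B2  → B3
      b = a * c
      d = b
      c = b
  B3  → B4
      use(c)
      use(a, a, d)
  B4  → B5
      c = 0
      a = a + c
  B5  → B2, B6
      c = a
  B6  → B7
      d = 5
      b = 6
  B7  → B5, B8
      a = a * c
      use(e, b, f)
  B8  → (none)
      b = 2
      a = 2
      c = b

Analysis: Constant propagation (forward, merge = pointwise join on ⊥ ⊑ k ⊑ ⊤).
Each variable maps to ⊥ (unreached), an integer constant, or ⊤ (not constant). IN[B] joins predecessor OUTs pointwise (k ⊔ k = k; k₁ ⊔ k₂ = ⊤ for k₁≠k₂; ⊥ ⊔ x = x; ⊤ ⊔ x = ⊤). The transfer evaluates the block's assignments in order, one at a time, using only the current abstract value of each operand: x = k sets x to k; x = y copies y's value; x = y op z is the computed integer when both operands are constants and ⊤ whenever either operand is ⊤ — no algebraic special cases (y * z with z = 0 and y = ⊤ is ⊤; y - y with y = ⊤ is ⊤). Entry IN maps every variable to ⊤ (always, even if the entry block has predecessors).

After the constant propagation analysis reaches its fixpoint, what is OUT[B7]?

Per-block solution:
  B0:  IN=(all ⊤)  OUT=(all ⊤)
  B1:  IN=(all ⊤)  OUT=(all ⊤)
  B2:  IN=(all ⊤)  OUT=(all ⊤)
  B3:  IN=(all ⊤)  OUT=(all ⊤)
  B4:  IN=(all ⊤)  OUT={c:0; rest ⊤}
  B5:  IN=(all ⊤)  OUT=(all ⊤)
  B6:  IN=(all ⊤)  OUT={b:6, d:5; rest ⊤}
  B7:  IN={b:6, d:5; rest ⊤}  OUT={b:6, d:5; rest ⊤}
  B8:  IN={b:6, d:5; rest ⊤}  OUT={a:2, b:2, c:2, d:5; rest ⊤}

Merge at B7: IN[B7] = OUT[B6] = {a: ⊤, b: 6, c: ⊤, d: 5, e: ⊤, f: ⊤}
Applying B7's transfer function to that IN value gives OUT[B7] (row B7 above).

Answer: {a: ⊤, b: 6, c: ⊤, d: 5, e: ⊤, f: ⊤}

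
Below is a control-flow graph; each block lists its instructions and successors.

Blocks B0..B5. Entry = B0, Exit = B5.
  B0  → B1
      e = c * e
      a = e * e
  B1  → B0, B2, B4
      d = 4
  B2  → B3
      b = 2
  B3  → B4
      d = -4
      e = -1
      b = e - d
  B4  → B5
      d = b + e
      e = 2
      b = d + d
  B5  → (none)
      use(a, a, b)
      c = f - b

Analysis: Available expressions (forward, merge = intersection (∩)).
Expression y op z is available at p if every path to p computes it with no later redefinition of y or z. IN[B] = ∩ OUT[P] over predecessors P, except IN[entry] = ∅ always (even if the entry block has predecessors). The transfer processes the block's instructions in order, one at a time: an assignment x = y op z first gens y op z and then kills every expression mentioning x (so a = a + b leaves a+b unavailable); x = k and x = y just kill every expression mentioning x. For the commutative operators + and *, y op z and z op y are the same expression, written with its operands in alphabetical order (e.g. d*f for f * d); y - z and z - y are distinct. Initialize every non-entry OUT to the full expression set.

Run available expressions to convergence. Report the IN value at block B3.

Per-block solution:
  B0: | IN={} | OUT={e*e}
  B1: | IN={e*e} | OUT={e*e}
  B2: | IN={e*e} | OUT={e*e}
  B3: | IN={e*e} | OUT={e-d}
  B4: | IN={} | OUT={d+d}
  B5: | IN={d+d} | OUT={d+d, f-b}

Merge at B3: IN[B3] = OUT[B2] = {e*e}

Answer: {e*e}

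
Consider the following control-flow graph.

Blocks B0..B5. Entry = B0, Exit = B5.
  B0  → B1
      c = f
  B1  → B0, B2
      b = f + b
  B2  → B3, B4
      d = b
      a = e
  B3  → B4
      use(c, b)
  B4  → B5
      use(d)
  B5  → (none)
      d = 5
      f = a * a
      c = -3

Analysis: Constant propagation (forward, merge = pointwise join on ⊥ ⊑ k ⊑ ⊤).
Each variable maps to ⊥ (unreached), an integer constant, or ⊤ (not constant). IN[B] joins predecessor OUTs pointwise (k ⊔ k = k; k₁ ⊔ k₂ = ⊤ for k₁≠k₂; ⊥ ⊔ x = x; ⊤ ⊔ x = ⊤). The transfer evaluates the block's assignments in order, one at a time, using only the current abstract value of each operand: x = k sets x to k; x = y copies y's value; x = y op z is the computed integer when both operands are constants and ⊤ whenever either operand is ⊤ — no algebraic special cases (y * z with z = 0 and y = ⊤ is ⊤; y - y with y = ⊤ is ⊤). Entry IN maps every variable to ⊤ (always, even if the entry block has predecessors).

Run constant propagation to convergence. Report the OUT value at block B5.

Answer: {a: ⊤, b: ⊤, c: -3, d: 5, e: ⊤, f: ⊤}

Trace:
Per-block solution:
  B0: | IN=(all ⊤) | OUT=(all ⊤)
  B1: | IN=(all ⊤) | OUT=(all ⊤)
  B2: | IN=(all ⊤) | OUT=(all ⊤)
  B3: | IN=(all ⊤) | OUT=(all ⊤)
  B4: | IN=(all ⊤) | OUT=(all ⊤)
  B5: | IN=(all ⊤) | OUT={c:-3, d:5; rest ⊤}

Merge at B5: IN[B5] = OUT[B4] = {a: ⊤, b: ⊤, c: ⊤, d: ⊤, e: ⊤, f: ⊤}
Applying B5's transfer function to that IN value gives OUT[B5] (row B5 above).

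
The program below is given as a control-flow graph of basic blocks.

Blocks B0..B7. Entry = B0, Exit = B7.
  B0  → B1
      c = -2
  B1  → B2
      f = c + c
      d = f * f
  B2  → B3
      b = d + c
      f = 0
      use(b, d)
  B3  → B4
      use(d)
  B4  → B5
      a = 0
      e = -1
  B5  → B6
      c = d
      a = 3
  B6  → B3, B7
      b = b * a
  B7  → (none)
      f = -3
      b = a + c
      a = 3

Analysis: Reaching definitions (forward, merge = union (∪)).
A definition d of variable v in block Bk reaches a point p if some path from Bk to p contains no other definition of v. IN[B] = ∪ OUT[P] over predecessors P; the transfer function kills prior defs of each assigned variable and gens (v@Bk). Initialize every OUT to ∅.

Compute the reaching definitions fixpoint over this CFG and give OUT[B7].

Converged values:
  B0: | IN={} | OUT={c@B0}
  B1: | IN={c@B0} | OUT={c@B0, d@B1, f@B1}
  B2: | IN={c@B0, d@B1, f@B1} | OUT={b@B2, c@B0, d@B1, f@B2}
  B3: | IN={a@B5, b@B2, b@B6, c@B0, c@B5, d@B1, e@B4, f@B2} | OUT={a@B5, b@B2, b@B6, c@B0, c@B5, d@B1, e@B4, f@B2}
  B4: | IN={a@B5, b@B2, b@B6, c@B0, c@B5, d@B1, e@B4, f@B2} | OUT={a@B4, b@B2, b@B6, c@B0, c@B5, d@B1, e@B4, f@B2}
  B5: | IN={a@B4, b@B2, b@B6, c@B0, c@B5, d@B1, e@B4, f@B2} | OUT={a@B5, b@B2, b@B6, c@B5, d@B1, e@B4, f@B2}
  B6: | IN={a@B5, b@B2, b@B6, c@B5, d@B1, e@B4, f@B2} | OUT={a@B5, b@B6, c@B5, d@B1, e@B4, f@B2}
  B7: | IN={a@B5, b@B6, c@B5, d@B1, e@B4, f@B2} | OUT={a@B7, b@B7, c@B5, d@B1, e@B4, f@B7}

Merge at B7: IN[B7] = OUT[B6] = {a@B5, b@B6, c@B5, d@B1, e@B4, f@B2}
Applying B7's transfer function to that IN value gives OUT[B7] (row B7 above).

Answer: {a@B7, b@B7, c@B5, d@B1, e@B4, f@B7}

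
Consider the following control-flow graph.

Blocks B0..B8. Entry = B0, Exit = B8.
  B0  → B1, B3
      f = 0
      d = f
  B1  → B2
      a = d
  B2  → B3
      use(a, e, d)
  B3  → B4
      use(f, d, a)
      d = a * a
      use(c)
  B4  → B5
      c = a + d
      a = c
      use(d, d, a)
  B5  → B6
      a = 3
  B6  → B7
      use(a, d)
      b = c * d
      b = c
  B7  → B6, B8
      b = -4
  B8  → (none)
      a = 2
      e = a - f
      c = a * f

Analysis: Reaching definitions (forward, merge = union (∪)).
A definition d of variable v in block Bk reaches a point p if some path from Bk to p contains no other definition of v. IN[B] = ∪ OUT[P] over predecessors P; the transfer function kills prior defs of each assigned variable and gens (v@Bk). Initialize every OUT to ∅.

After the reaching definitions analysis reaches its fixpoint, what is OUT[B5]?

Answer: {a@B5, c@B4, d@B3, f@B0}

Derivation:
Per-block solution:
  B0: | IN={} | OUT={d@B0, f@B0}
  B1: | IN={d@B0, f@B0} | OUT={a@B1, d@B0, f@B0}
  B2: | IN={a@B1, d@B0, f@B0} | OUT={a@B1, d@B0, f@B0}
  B3: | IN={a@B1, d@B0, f@B0} | OUT={a@B1, d@B3, f@B0}
  B4: | IN={a@B1, d@B3, f@B0} | OUT={a@B4, c@B4, d@B3, f@B0}
  B5: | IN={a@B4, c@B4, d@B3, f@B0} | OUT={a@B5, c@B4, d@B3, f@B0}
  B6: | IN={a@B5, b@B7, c@B4, d@B3, f@B0} | OUT={a@B5, b@B6, c@B4, d@B3, f@B0}
  B7: | IN={a@B5, b@B6, c@B4, d@B3, f@B0} | OUT={a@B5, b@B7, c@B4, d@B3, f@B0}
  B8: | IN={a@B5, b@B7, c@B4, d@B3, f@B0} | OUT={a@B8, b@B7, c@B8, d@B3, e@B8, f@B0}

Merge at B5: IN[B5] = OUT[B4] = {a@B4, c@B4, d@B3, f@B0}
Applying B5's transfer function to that IN value gives OUT[B5] (row B5 above).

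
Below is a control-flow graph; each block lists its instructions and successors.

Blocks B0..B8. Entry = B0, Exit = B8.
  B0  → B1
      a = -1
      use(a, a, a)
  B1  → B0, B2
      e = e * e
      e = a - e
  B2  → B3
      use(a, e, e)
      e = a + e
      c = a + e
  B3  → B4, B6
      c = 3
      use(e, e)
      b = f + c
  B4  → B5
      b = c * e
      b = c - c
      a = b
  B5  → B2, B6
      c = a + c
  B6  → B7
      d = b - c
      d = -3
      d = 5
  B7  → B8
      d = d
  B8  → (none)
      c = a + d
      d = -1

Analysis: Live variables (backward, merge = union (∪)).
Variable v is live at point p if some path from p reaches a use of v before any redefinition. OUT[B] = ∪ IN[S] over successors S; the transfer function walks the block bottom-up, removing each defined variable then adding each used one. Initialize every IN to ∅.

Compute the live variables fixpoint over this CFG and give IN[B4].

Answer: {c, e, f}

Trace:
Fixpoint table:
  B0:   IN={e, f}   OUT={a, e, f}
  B1:   IN={a, e, f}   OUT={a, e, f}
  B2:   IN={a, e, f}   OUT={a, e, f}
  B3:   IN={a, e, f}   OUT={a, b, c, e, f}
  B4:   IN={c, e, f}   OUT={a, b, c, e, f}
  B5:   IN={a, b, c, e, f}   OUT={a, b, c, e, f}
  B6:   IN={a, b, c}   OUT={a, d}
  B7:   IN={a, d}   OUT={a, d}
  B8:   IN={a, d}   OUT={}

Merge at B4: OUT[B4] = IN[B5] = {a, b, c, e, f}
Applying B4's transfer function to that OUT value gives IN[B4] (row B4 above).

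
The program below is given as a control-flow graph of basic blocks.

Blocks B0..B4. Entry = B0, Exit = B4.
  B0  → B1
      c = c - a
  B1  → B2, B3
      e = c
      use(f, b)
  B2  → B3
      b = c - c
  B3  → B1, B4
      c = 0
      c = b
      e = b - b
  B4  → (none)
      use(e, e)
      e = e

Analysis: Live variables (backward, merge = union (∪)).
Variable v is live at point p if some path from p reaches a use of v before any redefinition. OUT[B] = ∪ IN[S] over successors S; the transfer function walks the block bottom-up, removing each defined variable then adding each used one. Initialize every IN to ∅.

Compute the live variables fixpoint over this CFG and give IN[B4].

Answer: {e}

Trace:
Fixpoint table:
  B0: | IN={a, b, c, f} | OUT={b, c, f}
  B1: | IN={b, c, f} | OUT={b, c, f}
  B2: | IN={c, f} | OUT={b, f}
  B3: | IN={b, f} | OUT={b, c, e, f}
  B4: | IN={e} | OUT={}

B4 is the boundary node: OUT[B4] = {}
Applying B4's transfer function to that OUT value gives IN[B4] (row B4 above).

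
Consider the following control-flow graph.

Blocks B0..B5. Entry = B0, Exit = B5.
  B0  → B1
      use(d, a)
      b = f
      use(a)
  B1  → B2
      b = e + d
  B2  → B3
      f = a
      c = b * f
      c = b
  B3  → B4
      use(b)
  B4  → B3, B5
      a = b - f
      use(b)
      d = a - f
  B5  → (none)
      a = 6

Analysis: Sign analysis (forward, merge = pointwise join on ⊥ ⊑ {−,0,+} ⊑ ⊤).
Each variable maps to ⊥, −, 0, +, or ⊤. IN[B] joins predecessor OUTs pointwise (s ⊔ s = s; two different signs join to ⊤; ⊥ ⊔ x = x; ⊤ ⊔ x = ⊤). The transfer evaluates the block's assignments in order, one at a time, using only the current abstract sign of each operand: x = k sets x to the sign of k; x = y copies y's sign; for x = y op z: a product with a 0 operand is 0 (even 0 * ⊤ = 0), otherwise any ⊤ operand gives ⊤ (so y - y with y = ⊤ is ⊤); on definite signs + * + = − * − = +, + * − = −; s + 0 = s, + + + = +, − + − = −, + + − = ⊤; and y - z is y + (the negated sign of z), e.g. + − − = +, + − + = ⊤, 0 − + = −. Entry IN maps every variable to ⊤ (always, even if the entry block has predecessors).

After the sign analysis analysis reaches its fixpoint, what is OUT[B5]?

Answer: {a: +, b: ⊤, c: ⊤, d: ⊤, e: ⊤, f: ⊤}

Working:
Converged values:
  B0: | IN=(all ⊤) | OUT=(all ⊤)
  B1: | IN=(all ⊤) | OUT=(all ⊤)
  B2: | IN=(all ⊤) | OUT=(all ⊤)
  B3: | IN=(all ⊤) | OUT=(all ⊤)
  B4: | IN=(all ⊤) | OUT=(all ⊤)
  B5: | IN=(all ⊤) | OUT={a:+; rest ⊤}

Merge at B5: IN[B5] = OUT[B4] = {a: ⊤, b: ⊤, c: ⊤, d: ⊤, e: ⊤, f: ⊤}
Applying B5's transfer function to that IN value gives OUT[B5] (row B5 above).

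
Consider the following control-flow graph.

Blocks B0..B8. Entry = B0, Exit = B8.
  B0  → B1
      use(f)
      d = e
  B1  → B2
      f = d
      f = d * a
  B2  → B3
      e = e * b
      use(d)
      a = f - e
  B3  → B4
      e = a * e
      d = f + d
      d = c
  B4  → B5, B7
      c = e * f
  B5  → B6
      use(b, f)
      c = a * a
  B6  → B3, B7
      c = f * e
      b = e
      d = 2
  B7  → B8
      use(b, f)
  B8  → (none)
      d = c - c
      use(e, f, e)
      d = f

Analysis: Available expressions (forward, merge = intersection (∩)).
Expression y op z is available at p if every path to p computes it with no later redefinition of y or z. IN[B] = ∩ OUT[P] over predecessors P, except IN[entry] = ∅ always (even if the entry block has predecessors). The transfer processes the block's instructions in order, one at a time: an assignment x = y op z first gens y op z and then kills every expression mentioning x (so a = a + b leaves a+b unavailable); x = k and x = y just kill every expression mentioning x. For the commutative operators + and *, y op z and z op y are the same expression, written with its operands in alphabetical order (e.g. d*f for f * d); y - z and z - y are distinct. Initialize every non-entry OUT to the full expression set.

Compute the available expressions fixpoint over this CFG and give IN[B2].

Per-block solution:
  B0: | IN={} | OUT={}
  B1: | IN={} | OUT={a*d}
  B2: | IN={a*d} | OUT={f-e}
  B3: | IN={} | OUT={}
  B4: | IN={} | OUT={e*f}
  B5: | IN={e*f} | OUT={a*a, e*f}
  B6: | IN={a*a, e*f} | OUT={a*a, e*f}
  B7: | IN={e*f} | OUT={e*f}
  B8: | IN={e*f} | OUT={c-c, e*f}

Merge at B2: IN[B2] = OUT[B1] = {a*d}

Answer: {a*d}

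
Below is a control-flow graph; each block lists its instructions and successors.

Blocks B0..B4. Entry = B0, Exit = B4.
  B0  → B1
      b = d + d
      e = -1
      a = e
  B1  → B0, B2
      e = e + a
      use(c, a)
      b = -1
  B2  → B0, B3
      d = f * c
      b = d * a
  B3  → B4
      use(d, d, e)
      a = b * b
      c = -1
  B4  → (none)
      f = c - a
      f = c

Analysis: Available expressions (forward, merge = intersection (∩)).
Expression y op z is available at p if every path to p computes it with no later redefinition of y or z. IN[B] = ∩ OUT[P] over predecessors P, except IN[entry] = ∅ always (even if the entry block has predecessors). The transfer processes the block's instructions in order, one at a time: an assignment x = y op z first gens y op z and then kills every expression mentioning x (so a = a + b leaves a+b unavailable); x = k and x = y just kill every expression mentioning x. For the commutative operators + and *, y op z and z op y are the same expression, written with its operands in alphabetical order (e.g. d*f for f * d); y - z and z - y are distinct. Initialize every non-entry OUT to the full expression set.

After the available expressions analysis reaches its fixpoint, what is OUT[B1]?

Per-block solution:
  B0: | IN={} | OUT={d+d}
  B1: | IN={d+d} | OUT={d+d}
  B2: | IN={d+d} | OUT={a*d, c*f}
  B3: | IN={a*d, c*f} | OUT={b*b}
  B4: | IN={b*b} | OUT={b*b, c-a}

Merge at B1: IN[B1] = OUT[B0] = {d+d}
Applying B1's transfer function to that IN value gives OUT[B1] (row B1 above).

Answer: {d+d}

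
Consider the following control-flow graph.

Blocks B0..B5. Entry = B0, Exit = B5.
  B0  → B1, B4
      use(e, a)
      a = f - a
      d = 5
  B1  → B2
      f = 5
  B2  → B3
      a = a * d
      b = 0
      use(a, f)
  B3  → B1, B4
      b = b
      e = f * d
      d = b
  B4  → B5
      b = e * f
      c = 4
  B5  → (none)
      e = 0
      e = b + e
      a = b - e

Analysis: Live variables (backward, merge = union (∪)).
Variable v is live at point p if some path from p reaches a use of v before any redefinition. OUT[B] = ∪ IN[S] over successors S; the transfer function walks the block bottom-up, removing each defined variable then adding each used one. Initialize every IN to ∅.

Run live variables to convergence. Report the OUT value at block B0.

Converged values:
  B0:  IN={a, e, f}  OUT={a, d, e, f}
  B1:  IN={a, d}  OUT={a, d, f}
  B2:  IN={a, d, f}  OUT={a, b, d, f}
  B3:  IN={a, b, d, f}  OUT={a, d, e, f}
  B4:  IN={e, f}  OUT={b}
  B5:  IN={b}  OUT={}

Merge at B0: OUT[B0] = IN[B1] ⊔ IN[B4] = {a, d, e, f}

Answer: {a, d, e, f}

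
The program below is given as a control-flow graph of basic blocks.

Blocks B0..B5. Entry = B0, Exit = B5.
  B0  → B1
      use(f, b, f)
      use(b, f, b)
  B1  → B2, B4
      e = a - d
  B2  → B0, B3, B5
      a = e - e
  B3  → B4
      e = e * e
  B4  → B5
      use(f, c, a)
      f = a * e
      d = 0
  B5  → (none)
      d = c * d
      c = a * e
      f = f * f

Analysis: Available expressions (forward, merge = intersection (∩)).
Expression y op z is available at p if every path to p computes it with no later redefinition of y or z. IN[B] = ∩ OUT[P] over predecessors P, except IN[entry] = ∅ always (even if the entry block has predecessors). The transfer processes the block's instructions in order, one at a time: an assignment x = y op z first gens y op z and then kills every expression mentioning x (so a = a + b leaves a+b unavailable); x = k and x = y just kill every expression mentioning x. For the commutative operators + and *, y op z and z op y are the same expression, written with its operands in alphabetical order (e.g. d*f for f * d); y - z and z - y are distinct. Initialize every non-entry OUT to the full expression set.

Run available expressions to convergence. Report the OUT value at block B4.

Per-block solution:
  B0:   IN={}   OUT={}
  B1:   IN={}   OUT={a-d}
  B2:   IN={a-d}   OUT={e-e}
  B3:   IN={e-e}   OUT={}
  B4:   IN={}   OUT={a*e}
  B5:   IN={}   OUT={a*e}

Merge at B4: IN[B4] = OUT[B1] ∩ OUT[B3] = {}
Applying B4's transfer function to that IN value gives OUT[B4] (row B4 above).

Answer: {a*e}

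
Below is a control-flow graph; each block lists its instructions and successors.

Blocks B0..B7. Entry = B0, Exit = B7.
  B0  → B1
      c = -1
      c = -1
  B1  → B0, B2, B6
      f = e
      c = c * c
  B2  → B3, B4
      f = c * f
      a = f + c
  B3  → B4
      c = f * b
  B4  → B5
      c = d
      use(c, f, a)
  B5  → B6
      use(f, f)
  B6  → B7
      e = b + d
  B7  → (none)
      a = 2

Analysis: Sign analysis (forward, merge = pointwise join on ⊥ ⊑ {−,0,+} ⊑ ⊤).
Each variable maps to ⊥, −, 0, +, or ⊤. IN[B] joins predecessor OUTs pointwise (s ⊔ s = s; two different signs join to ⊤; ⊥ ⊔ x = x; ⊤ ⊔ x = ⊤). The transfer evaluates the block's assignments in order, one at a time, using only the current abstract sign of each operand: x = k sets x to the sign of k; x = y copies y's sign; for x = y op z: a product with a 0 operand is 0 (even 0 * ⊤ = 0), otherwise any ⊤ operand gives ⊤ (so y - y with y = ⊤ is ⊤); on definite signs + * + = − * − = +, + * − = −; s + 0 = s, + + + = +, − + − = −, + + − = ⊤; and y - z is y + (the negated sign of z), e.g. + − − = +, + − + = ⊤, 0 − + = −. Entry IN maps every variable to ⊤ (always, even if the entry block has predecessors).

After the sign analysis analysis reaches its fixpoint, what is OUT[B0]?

Answer: {a: ⊤, b: ⊤, c: -, d: ⊤, e: ⊤, f: ⊤}

Working:
Fixpoint table:
  B0:  IN=(all ⊤)  OUT={c:-; rest ⊤}
  B1:  IN={c:-; rest ⊤}  OUT={c:+; rest ⊤}
  B2:  IN={c:+; rest ⊤}  OUT={c:+; rest ⊤}
  B3:  IN={c:+; rest ⊤}  OUT=(all ⊤)
  B4:  IN=(all ⊤)  OUT=(all ⊤)
  B5:  IN=(all ⊤)  OUT=(all ⊤)
  B6:  IN=(all ⊤)  OUT=(all ⊤)
  B7:  IN=(all ⊤)  OUT={a:+; rest ⊤}

Merge at B0 (entry node, so the boundary value (all ⊤) is joined with the incoming edge(s)): IN[B0] = (all ⊤) ⊔ OUT[B1] = {a: ⊤, b: ⊤, c: ⊤, d: ⊤, e: ⊤, f: ⊤}
Applying B0's transfer function to that IN value gives OUT[B0] (row B0 above).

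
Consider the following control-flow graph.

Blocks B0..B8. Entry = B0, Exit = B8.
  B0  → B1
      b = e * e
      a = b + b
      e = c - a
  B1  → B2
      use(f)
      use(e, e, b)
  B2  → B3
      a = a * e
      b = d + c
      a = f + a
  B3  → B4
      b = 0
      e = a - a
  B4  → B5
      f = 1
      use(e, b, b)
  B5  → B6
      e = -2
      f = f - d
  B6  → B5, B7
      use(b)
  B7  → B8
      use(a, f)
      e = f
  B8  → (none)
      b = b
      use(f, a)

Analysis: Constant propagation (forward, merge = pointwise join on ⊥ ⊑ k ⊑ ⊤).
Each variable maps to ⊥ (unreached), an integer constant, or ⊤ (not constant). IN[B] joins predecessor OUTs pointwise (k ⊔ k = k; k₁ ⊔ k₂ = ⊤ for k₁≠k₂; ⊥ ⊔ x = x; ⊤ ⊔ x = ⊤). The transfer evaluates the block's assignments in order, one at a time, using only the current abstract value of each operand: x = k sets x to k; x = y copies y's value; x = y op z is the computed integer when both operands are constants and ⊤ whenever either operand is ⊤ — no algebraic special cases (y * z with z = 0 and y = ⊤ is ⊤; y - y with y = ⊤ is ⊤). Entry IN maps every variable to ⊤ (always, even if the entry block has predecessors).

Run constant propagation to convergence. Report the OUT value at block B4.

Fixpoint table:
  B0:  IN=(all ⊤)  OUT=(all ⊤)
  B1:  IN=(all ⊤)  OUT=(all ⊤)
  B2:  IN=(all ⊤)  OUT=(all ⊤)
  B3:  IN=(all ⊤)  OUT={b:0; rest ⊤}
  B4:  IN={b:0; rest ⊤}  OUT={b:0, f:1; rest ⊤}
  B5:  IN={b:0; rest ⊤}  OUT={b:0, e:-2; rest ⊤}
  B6:  IN={b:0, e:-2; rest ⊤}  OUT={b:0, e:-2; rest ⊤}
  B7:  IN={b:0, e:-2; rest ⊤}  OUT={b:0; rest ⊤}
  B8:  IN={b:0; rest ⊤}  OUT={b:0; rest ⊤}

Merge at B4: IN[B4] = OUT[B3] = {a: ⊤, b: 0, c: ⊤, d: ⊤, e: ⊤, f: ⊤}
Applying B4's transfer function to that IN value gives OUT[B4] (row B4 above).

Answer: {a: ⊤, b: 0, c: ⊤, d: ⊤, e: ⊤, f: 1}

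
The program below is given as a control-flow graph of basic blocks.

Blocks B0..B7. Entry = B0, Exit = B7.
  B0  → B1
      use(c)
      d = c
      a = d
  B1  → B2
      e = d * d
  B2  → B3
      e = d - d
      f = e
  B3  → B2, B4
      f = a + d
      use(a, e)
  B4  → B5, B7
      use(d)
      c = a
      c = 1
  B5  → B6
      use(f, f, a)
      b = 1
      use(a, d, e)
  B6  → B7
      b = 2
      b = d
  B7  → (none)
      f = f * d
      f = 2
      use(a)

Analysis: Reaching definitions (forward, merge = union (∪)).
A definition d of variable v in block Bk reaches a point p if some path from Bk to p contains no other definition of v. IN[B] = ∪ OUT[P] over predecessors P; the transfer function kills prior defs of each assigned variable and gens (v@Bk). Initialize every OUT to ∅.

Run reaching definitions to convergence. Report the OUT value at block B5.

Fixpoint table:
  B0: | IN={} | OUT={a@B0, d@B0}
  B1: | IN={a@B0, d@B0} | OUT={a@B0, d@B0, e@B1}
  B2: | IN={a@B0, d@B0, e@B1, e@B2, f@B3} | OUT={a@B0, d@B0, e@B2, f@B2}
  B3: | IN={a@B0, d@B0, e@B2, f@B2} | OUT={a@B0, d@B0, e@B2, f@B3}
  B4: | IN={a@B0, d@B0, e@B2, f@B3} | OUT={a@B0, c@B4, d@B0, e@B2, f@B3}
  B5: | IN={a@B0, c@B4, d@B0, e@B2, f@B3} | OUT={a@B0, b@B5, c@B4, d@B0, e@B2, f@B3}
  B6: | IN={a@B0, b@B5, c@B4, d@B0, e@B2, f@B3} | OUT={a@B0, b@B6, c@B4, d@B0, e@B2, f@B3}
  B7: | IN={a@B0, b@B6, c@B4, d@B0, e@B2, f@B3} | OUT={a@B0, b@B6, c@B4, d@B0, e@B2, f@B7}

Merge at B5: IN[B5] = OUT[B4] = {a@B0, c@B4, d@B0, e@B2, f@B3}
Applying B5's transfer function to that IN value gives OUT[B5] (row B5 above).

Answer: {a@B0, b@B5, c@B4, d@B0, e@B2, f@B3}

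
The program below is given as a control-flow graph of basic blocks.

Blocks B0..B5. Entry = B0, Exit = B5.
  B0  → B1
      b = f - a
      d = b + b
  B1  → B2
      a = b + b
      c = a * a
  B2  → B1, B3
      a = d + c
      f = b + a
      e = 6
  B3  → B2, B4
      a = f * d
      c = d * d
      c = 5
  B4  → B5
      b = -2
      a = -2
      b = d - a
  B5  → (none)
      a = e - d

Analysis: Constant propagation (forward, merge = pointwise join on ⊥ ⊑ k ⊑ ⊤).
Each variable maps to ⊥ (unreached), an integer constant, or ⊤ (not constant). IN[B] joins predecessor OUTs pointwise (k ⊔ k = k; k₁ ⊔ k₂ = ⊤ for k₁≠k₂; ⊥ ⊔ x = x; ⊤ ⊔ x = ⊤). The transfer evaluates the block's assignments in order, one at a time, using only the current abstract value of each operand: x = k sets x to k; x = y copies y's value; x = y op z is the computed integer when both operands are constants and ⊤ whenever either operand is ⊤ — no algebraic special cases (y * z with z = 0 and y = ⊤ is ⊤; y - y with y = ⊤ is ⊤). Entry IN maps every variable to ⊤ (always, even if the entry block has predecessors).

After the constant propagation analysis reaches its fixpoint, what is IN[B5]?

Converged values:
  B0:  IN=(all ⊤)  OUT=(all ⊤)
  B1:  IN=(all ⊤)  OUT=(all ⊤)
  B2:  IN=(all ⊤)  OUT={e:6; rest ⊤}
  B3:  IN={e:6; rest ⊤}  OUT={c:5, e:6; rest ⊤}
  B4:  IN={c:5, e:6; rest ⊤}  OUT={a:-2, c:5, e:6; rest ⊤}
  B5:  IN={a:-2, c:5, e:6; rest ⊤}  OUT={c:5, e:6; rest ⊤}

Merge at B5: IN[B5] = OUT[B4] = {a: -2, b: ⊤, c: 5, d: ⊤, e: 6, f: ⊤}

Answer: {a: -2, b: ⊤, c: 5, d: ⊤, e: 6, f: ⊤}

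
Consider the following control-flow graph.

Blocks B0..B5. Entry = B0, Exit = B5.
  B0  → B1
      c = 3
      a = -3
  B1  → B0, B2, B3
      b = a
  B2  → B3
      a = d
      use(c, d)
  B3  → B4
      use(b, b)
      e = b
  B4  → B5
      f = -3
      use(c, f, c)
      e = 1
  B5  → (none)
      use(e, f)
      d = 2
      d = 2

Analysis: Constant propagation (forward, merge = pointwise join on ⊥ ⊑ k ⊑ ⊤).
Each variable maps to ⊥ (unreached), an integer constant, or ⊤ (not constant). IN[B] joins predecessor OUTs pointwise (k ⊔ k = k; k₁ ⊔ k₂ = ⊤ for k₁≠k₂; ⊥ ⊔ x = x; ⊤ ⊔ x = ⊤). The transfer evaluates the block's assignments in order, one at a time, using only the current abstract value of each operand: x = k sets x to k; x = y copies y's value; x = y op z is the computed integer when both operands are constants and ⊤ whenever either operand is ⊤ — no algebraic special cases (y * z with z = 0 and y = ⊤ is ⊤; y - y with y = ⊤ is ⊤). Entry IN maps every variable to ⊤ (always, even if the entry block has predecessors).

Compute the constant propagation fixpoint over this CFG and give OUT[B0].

Answer: {a: -3, b: ⊤, c: 3, d: ⊤, e: ⊤, f: ⊤}

Trace:
Per-block solution:
  B0: | IN=(all ⊤) | OUT={a:-3, c:3; rest ⊤}
  B1: | IN={a:-3, c:3; rest ⊤} | OUT={a:-3, b:-3, c:3; rest ⊤}
  B2: | IN={a:-3, b:-3, c:3; rest ⊤} | OUT={b:-3, c:3; rest ⊤}
  B3: | IN={b:-3, c:3; rest ⊤} | OUT={b:-3, c:3, e:-3; rest ⊤}
  B4: | IN={b:-3, c:3, e:-3; rest ⊤} | OUT={b:-3, c:3, e:1, f:-3; rest ⊤}
  B5: | IN={b:-3, c:3, e:1, f:-3; rest ⊤} | OUT={b:-3, c:3, d:2, e:1, f:-3; rest ⊤}

Merge at B0 (entry node, so the boundary value (all ⊤) is joined with the incoming edge(s)): IN[B0] = (all ⊤) ⊔ OUT[B1] = {a: ⊤, b: ⊤, c: ⊤, d: ⊤, e: ⊤, f: ⊤}
Applying B0's transfer function to that IN value gives OUT[B0] (row B0 above).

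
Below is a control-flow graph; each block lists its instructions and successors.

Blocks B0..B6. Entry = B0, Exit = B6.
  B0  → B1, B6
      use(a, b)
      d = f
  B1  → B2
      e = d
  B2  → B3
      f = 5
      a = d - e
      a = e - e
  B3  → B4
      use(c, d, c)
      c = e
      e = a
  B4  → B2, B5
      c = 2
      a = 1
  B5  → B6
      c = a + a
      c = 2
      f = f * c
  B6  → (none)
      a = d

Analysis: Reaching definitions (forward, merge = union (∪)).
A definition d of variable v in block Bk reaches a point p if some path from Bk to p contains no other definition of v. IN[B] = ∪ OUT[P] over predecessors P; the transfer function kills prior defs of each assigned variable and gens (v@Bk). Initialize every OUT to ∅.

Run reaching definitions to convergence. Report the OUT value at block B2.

Answer: {a@B2, c@B4, d@B0, e@B1, e@B3, f@B2}

Trace:
Per-block solution:
  B0: | IN={} | OUT={d@B0}
  B1: | IN={d@B0} | OUT={d@B0, e@B1}
  B2: | IN={a@B4, c@B4, d@B0, e@B1, e@B3, f@B2} | OUT={a@B2, c@B4, d@B0, e@B1, e@B3, f@B2}
  B3: | IN={a@B2, c@B4, d@B0, e@B1, e@B3, f@B2} | OUT={a@B2, c@B3, d@B0, e@B3, f@B2}
  B4: | IN={a@B2, c@B3, d@B0, e@B3, f@B2} | OUT={a@B4, c@B4, d@B0, e@B3, f@B2}
  B5: | IN={a@B4, c@B4, d@B0, e@B3, f@B2} | OUT={a@B4, c@B5, d@B0, e@B3, f@B5}
  B6: | IN={a@B4, c@B5, d@B0, e@B3, f@B5} | OUT={a@B6, c@B5, d@B0, e@B3, f@B5}

Merge at B2: IN[B2] = OUT[B1] ⊔ OUT[B4] = {a@B4, c@B4, d@B0, e@B1, e@B3, f@B2}
Applying B2's transfer function to that IN value gives OUT[B2] (row B2 above).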